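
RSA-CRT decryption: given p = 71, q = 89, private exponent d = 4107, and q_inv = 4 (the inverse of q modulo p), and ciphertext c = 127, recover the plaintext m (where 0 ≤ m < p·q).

d_p = d mod (p−1) = 4107 mod 70 = 47; d_q = d mod (q−1) = 59.
m₁ = c^(d_p) mod p: c ≡ 56 (mod 71), and 56^47 mod 71 = 63.
m₂ = c^(d_q) mod q: c ≡ 38 (mod 89), and 38^59 mod 89 = 6.
h = q_inv·(m₁ − m₂) mod p = 4·(63 − 6) mod 71 = 15.
m = m₂ + h·q = 6 + 15·89 = 1341.

1341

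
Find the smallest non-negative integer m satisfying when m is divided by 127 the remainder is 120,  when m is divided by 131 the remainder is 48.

2406

Combine the congruences pairwise.
From m ≡ 120 (mod 127) write m = 120 + 127t. Substituting into m ≡ 48 (mod 131) gives 127t ≡ 59 (mod 131), and since 127⁻¹ ≡ 98 (mod 131), t ≡ 18. Hence m ≡ 120 + 127·18 = 2406 (mod 16637).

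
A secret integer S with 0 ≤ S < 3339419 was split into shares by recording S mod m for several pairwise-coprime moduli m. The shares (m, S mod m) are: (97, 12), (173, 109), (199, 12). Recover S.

Combine the congruences pairwise.
From S ≡ 12 (mod 97) write S = 12 + 97t. Substituting into S ≡ 109 (mod 173) gives 97t ≡ 97 (mod 173), and since 97⁻¹ ≡ 66 (mod 173), t ≡ 1. Hence S ≡ 12 + 97·1 = 109 (mod 16781).
From S ≡ 109 (mod 16781) write S = 109 + 16781t. Substituting into S ≡ 12 (mod 199) gives 16781t ≡ 102 (mod 199), and since 65⁻¹ ≡ 49 (mod 199), t ≡ 23. Hence S ≡ 109 + 16781·23 = 386072 (mod 3339419).

386072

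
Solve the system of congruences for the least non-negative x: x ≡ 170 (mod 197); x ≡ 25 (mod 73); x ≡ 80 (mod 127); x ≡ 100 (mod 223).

The moduli are pairwise coprime; N = 197·73·127·223 = 407284301.
N/197 = 2067433; 2067433 ≡ 115 (mod 197); 115·12 ≡ 1, so inverse 12.
N/73 = 5579237; 5579237 ≡ 66 (mod 73); 66·52 ≡ 1, so inverse 52.
N/127 = 3206963; 3206963 ≡ 86 (mod 127); 86·96 ≡ 1, so inverse 96.
N/223 = 1826387; 1826387 ≡ 17 (mod 223); 17·105 ≡ 1, so inverse 105.
x ≡ 170·2067433·12 + 25·5579237·52 + 80·3206963·96 + 100·1826387·105 = 55277110760.
55277110760 mod 407284301 = 293730125.

293730125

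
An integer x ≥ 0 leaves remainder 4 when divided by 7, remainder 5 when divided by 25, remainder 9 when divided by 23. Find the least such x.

From x ≡ 4 (mod 7) write x = 4 + 7t. Substituting into x ≡ 5 (mod 25) gives 7t ≡ 1 (mod 25), and since 7⁻¹ ≡ 18 (mod 25), t ≡ 18. Hence x ≡ 4 + 7·18 = 130 (mod 175).
From x ≡ 130 (mod 175) write x = 130 + 175t. Substituting into x ≡ 9 (mod 23) gives 175t ≡ 17 (mod 23), and since 14⁻¹ ≡ 5 (mod 23), t ≡ 16. Hence x ≡ 130 + 175·16 = 2930 (mod 4025).

2930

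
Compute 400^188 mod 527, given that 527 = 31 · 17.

237

Mod 31: 400 ≡ 28; by Fermat, exponent reduces to 188 mod 30 = 8; 28^8 ≡ 20 (mod 31).
Mod 17: 400 ≡ 9; by Fermat, exponent reduces to 188 mod 16 = 12; 9^12 ≡ 16 (mod 17).
Combine by CRT: x ≡ 20 (mod 31), x ≡ 16 (mod 17) ⇒ x ≡ 237 (mod 527).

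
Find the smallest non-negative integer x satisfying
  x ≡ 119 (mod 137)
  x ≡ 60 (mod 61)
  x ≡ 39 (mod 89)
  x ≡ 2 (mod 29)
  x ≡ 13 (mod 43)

Combine the congruences pairwise.
From x ≡ 119 (mod 137) write x = 119 + 137t. Substituting into x ≡ 60 (mod 61) gives 137t ≡ 2 (mod 61), and since 15⁻¹ ≡ 57 (mod 61), t ≡ 53. Hence x ≡ 119 + 137·53 = 7380 (mod 8357).
From x ≡ 7380 (mod 8357) write x = 7380 + 8357t. Substituting into x ≡ 39 (mod 89) gives 8357t ≡ 46 (mod 89), and since 80⁻¹ ≡ 79 (mod 89), t ≡ 74. Hence x ≡ 7380 + 8357·74 = 625798 (mod 743773).
From x ≡ 625798 (mod 743773) write x = 625798 + 743773t. Substituting into x ≡ 2 (mod 29) gives 743773t ≡ 24 (mod 29), and since 10⁻¹ ≡ 3 (mod 29), t ≡ 14. Hence x ≡ 625798 + 743773·14 = 11038620 (mod 21569417).
From x ≡ 11038620 (mod 21569417) write x = 11038620 + 21569417t. Substituting into x ≡ 13 (mod 43) gives 21569417t ≡ 9 (mod 43), and since 15⁻¹ ≡ 23 (mod 43), t ≡ 35. Hence x ≡ 11038620 + 21569417·35 = 765968215 (mod 927484931).

765968215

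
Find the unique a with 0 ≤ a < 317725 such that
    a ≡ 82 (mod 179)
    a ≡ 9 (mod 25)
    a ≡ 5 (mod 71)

24784

The moduli are pairwise coprime; N = 179·25·71 = 317725.
N/179 = 1775; 1775 ≡ 164 (mod 179); 164·167 ≡ 1, so inverse 167.
N/25 = 12709; 12709 ≡ 9 (mod 25); 9·14 ≡ 1, so inverse 14.
N/71 = 4475; 4475 ≡ 2 (mod 71); 2·36 ≡ 1, so inverse 36.
a ≡ 82·1775·167 + 9·12709·14 + 5·4475·36 = 26713684.
26713684 mod 317725 = 24784.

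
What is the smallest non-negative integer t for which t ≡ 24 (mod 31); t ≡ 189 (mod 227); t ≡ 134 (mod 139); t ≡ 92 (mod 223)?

Combine the congruences pairwise.
From t ≡ 24 (mod 31) write t = 24 + 31s. Substituting into t ≡ 189 (mod 227) gives 31s ≡ 165 (mod 227), and since 31⁻¹ ≡ 22 (mod 227), s ≡ 225. Hence t ≡ 24 + 31·225 = 6999 (mod 7037).
From t ≡ 6999 (mod 7037) write t = 6999 + 7037s. Substituting into t ≡ 134 (mod 139) gives 7037s ≡ 85 (mod 139), and since 87⁻¹ ≡ 8 (mod 139), s ≡ 124. Hence t ≡ 6999 + 7037·124 = 879587 (mod 978143).
From t ≡ 879587 (mod 978143) write t = 879587 + 978143s. Substituting into t ≡ 92 (mod 223) gives 978143s ≡ 17 (mod 223), and since 65⁻¹ ≡ 199 (mod 223), s ≡ 38. Hence t ≡ 879587 + 978143·38 = 38049021 (mod 218125889).

38049021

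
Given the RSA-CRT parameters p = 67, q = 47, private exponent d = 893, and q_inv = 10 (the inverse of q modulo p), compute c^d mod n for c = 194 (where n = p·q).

d_p = d mod (p−1) = 893 mod 66 = 35; d_q = d mod (q−1) = 19.
m₁ = c^(d_p) mod p: c ≡ 60 (mod 67), and 60^35 mod 67 = 49.
m₂ = c^(d_q) mod q: c ≡ 6 (mod 47), and 6^19 mod 47 = 7.
h = q_inv·(m₁ − m₂) mod p = 10·(49 − 7) mod 67 = 18.
m = m₂ + h·q = 7 + 18·47 = 853.

853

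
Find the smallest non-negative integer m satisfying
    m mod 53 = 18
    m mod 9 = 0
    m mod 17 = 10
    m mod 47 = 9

Combine the congruences pairwise.
From m ≡ 18 (mod 53) write m = 18 + 53t. Substituting into m ≡ 0 (mod 9) gives 53t ≡ 0 (mod 9), and since 8⁻¹ ≡ 8 (mod 9), t ≡ 0. Hence m ≡ 18 + 53·0 = 18 (mod 477).
From m ≡ 18 (mod 477) write m = 18 + 477t. Substituting into m ≡ 10 (mod 17) gives 477t ≡ 9 (mod 17), and since 1⁻¹ ≡ 1 (mod 17), t ≡ 9. Hence m ≡ 18 + 477·9 = 4311 (mod 8109).
From m ≡ 4311 (mod 8109) write m = 4311 + 8109t. Substituting into m ≡ 9 (mod 47) gives 8109t ≡ 22 (mod 47), and since 25⁻¹ ≡ 32 (mod 47), t ≡ 46. Hence m ≡ 4311 + 8109·46 = 377325 (mod 381123).

377325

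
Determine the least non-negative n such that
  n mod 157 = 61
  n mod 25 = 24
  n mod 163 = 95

323324

The moduli are pairwise coprime; M = 157·25·163 = 639775.
M/157 = 4075; 4075 ≡ 150 (mod 157); 150·112 ≡ 1, so inverse 112.
M/25 = 25591; 25591 ≡ 16 (mod 25); 16·11 ≡ 1, so inverse 11.
M/163 = 3925; 3925 ≡ 13 (mod 163); 13·138 ≡ 1, so inverse 138.
n ≡ 61·4075·112 + 24·25591·11 + 95·3925·138 = 86053174.
86053174 mod 639775 = 323324.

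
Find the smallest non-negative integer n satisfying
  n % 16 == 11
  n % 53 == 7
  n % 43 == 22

17179

Combine the congruences pairwise.
From n ≡ 11 (mod 16) write n = 11 + 16t. Substituting into n ≡ 7 (mod 53) gives 16t ≡ 49 (mod 53), and since 16⁻¹ ≡ 10 (mod 53), t ≡ 13. Hence n ≡ 11 + 16·13 = 219 (mod 848).
From n ≡ 219 (mod 848) write n = 219 + 848t. Substituting into n ≡ 22 (mod 43) gives 848t ≡ 18 (mod 43), and since 31⁻¹ ≡ 25 (mod 43), t ≡ 20. Hence n ≡ 219 + 848·20 = 17179 (mod 36464).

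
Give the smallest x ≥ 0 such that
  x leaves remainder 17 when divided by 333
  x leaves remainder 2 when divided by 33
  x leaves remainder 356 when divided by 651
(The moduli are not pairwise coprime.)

694322

gcd(333, 33) = 3 and 3 | (2 − 17), so the pair is consistent; merging gives x ≡ 2015 (mod 3663), where 3663 = lcm(333, 33).
gcd(3663, 651) = 3 and 3 | (356 − 2015), so the pair is consistent; merging gives x ≡ 694322 (mod 794871), where 794871 = lcm(3663, 651).
The solution is unique modulo lcm(333, 33, 651) = 794871.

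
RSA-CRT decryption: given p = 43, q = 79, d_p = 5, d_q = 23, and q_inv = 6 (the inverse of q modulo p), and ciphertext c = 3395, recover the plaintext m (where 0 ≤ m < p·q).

1903

m₁ = c^(d_p) mod p: c ≡ 41 (mod 43), and 41^5 mod 43 = 11.
m₂ = c^(d_q) mod q: c ≡ 77 (mod 79), and 77^23 mod 79 = 7.
h = q_inv·(m₁ − m₂) mod p = 6·(11 − 7) mod 43 = 24.
m = m₂ + h·q = 7 + 24·79 = 1903.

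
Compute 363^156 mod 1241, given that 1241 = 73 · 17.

81

Mod 73: 363 ≡ 71; by Fermat, exponent reduces to 156 mod 72 = 12; 71^12 ≡ 8 (mod 73).
Mod 17: 363 ≡ 6; by Fermat, exponent reduces to 156 mod 16 = 12; 6^12 ≡ 13 (mod 17).
Combine by CRT: x ≡ 8 (mod 73), x ≡ 13 (mod 17) ⇒ x ≡ 81 (mod 1241).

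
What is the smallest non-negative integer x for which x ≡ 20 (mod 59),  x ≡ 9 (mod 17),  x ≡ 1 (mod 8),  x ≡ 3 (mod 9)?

66513

The moduli are pairwise coprime; N = 59·17·8·9 = 72216.
N/59 = 1224; 1224 ≡ 44 (mod 59); 44·55 ≡ 1, so inverse 55.
N/17 = 4248; 4248 ≡ 15 (mod 17); 15·8 ≡ 1, so inverse 8.
N/8 = 9027; 9027 ≡ 3 (mod 8); 3·3 ≡ 1, so inverse 3.
N/9 = 8024; 8024 ≡ 5 (mod 9); 5·2 ≡ 1, so inverse 2.
x ≡ 20·1224·55 + 9·4248·8 + 1·9027·3 + 3·8024·2 = 1727481.
1727481 mod 72216 = 66513.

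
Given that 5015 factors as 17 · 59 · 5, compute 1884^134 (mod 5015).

4061

Mod 17: 1884 ≡ 14; by Fermat, exponent reduces to 134 mod 16 = 6; 14^6 ≡ 15 (mod 17).
Mod 59: 1884 ≡ 55; by Fermat, exponent reduces to 134 mod 58 = 18; 55^18 ≡ 49 (mod 59).
Mod 5: 1884 ≡ 4; by Fermat, exponent reduces to 134 mod 4 = 2; 4^2 ≡ 1 (mod 5).
Combine by CRT: x ≡ 15 (mod 17), x ≡ 49 (mod 59), x ≡ 1 (mod 5) ⇒ x ≡ 4061 (mod 5015).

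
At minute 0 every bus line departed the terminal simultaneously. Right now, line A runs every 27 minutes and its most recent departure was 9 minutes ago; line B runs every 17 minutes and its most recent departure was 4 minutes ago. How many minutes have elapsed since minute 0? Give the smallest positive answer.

Combine the congruences pairwise.
From t ≡ 9 (mod 27) write t = 9 + 27s. Substituting into t ≡ 4 (mod 17) gives 27s ≡ 12 (mod 17), and since 10⁻¹ ≡ 12 (mod 17), s ≡ 8. Hence t ≡ 9 + 27·8 = 225 (mod 459).

225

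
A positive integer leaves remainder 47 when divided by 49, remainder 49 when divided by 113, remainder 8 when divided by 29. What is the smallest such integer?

The moduli are pairwise coprime; N = 49·113·29 = 160573.
N/49 = 3277; 3277 ≡ 43 (mod 49); 43·8 ≡ 1, so inverse 8.
N/113 = 1421; 1421 ≡ 65 (mod 113); 65·40 ≡ 1, so inverse 40.
N/29 = 5537; 5537 ≡ 27 (mod 29); 27·14 ≡ 1, so inverse 14.
k ≡ 47·3277·8 + 49·1421·40 + 8·5537·14 = 4637456.
4637456 mod 160573 = 141412.

141412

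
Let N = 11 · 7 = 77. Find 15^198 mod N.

Mod 11: 15 ≡ 4; by Fermat, exponent reduces to 198 mod 10 = 8; 4^8 ≡ 9 (mod 11).
Mod 7: 15 ≡ 1; since 6 | 198, by Fermat 1^198 ≡ 1 (mod 7).
Combine by CRT: x ≡ 9 (mod 11), x ≡ 1 (mod 7) ⇒ x ≡ 64 (mod 77).

64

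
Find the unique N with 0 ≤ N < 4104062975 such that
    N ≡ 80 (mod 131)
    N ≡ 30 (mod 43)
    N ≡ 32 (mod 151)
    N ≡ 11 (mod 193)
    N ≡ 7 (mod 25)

799144882

From N ≡ 80 (mod 131) write N = 80 + 131t. Substituting into N ≡ 30 (mod 43) gives 131t ≡ 36 (mod 43), and since 2⁻¹ ≡ 22 (mod 43), t ≡ 18. Hence N ≡ 80 + 131·18 = 2438 (mod 5633).
From N ≡ 2438 (mod 5633) write N = 2438 + 5633t. Substituting into N ≡ 32 (mod 151) gives 5633t ≡ 10 (mod 151), and since 46⁻¹ ≡ 23 (mod 151), t ≡ 79. Hence N ≡ 2438 + 5633·79 = 447445 (mod 850583).
From N ≡ 447445 (mod 850583) write N = 447445 + 850583t. Substituting into N ≡ 11 (mod 193) gives 850583t ≡ 133 (mod 193), and since 32⁻¹ ≡ 187 (mod 193), t ≡ 167. Hence N ≡ 447445 + 850583·167 = 142494806 (mod 164162519).
From N ≡ 142494806 (mod 164162519) write N = 142494806 + 164162519t. Substituting into N ≡ 7 (mod 25) gives 164162519t ≡ 1 (mod 25), and since 19⁻¹ ≡ 4 (mod 25), t ≡ 4. Hence N ≡ 142494806 + 164162519·4 = 799144882 (mod 4104062975).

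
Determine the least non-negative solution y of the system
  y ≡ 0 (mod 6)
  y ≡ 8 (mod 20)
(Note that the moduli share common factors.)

gcd(6, 20) = 2 and 2 | (8 − 0), so the pair is consistent; merging gives y ≡ 48 (mod 60), where 60 = lcm(6, 20).
The solution is unique modulo lcm(6, 20) = 60.

48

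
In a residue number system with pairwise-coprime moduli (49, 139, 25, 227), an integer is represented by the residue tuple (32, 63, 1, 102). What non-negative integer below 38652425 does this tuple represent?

Combine the congruences pairwise.
From x ≡ 32 (mod 49) write x = 32 + 49t. Substituting into x ≡ 63 (mod 139) gives 49t ≡ 31 (mod 139), and since 49⁻¹ ≡ 122 (mod 139), t ≡ 29. Hence x ≡ 32 + 49·29 = 1453 (mod 6811).
From x ≡ 1453 (mod 6811) write x = 1453 + 6811t. Substituting into x ≡ 1 (mod 25) gives 6811t ≡ 23 (mod 25), and since 11⁻¹ ≡ 16 (mod 25), t ≡ 18. Hence x ≡ 1453 + 6811·18 = 124051 (mod 170275).
From x ≡ 124051 (mod 170275) write x = 124051 + 170275t. Substituting into x ≡ 102 (mod 227) gives 170275t ≡ 220 (mod 227), and since 25⁻¹ ≡ 109 (mod 227), t ≡ 145. Hence x ≡ 124051 + 170275·145 = 24813926 (mod 38652425).

24813926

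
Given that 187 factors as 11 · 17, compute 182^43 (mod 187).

Mod 11: 182 ≡ 6; by Fermat, exponent reduces to 43 mod 10 = 3; 6^3 ≡ 7 (mod 11).
Mod 17: 182 ≡ 12; by Fermat, exponent reduces to 43 mod 16 = 11; 12^11 ≡ 6 (mod 17).
Combine by CRT: x ≡ 7 (mod 11), x ≡ 6 (mod 17) ⇒ x ≡ 40 (mod 187).

40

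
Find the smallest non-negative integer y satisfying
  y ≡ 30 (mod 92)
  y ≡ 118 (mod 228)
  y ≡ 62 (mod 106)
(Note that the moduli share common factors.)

41614

gcd(92, 228) = 4 and 4 | (118 − 30), so the pair is consistent; merging gives y ≡ 4906 (mod 5244), where 5244 = lcm(92, 228).
gcd(5244, 106) = 2 and 2 | (62 − 4906), so the pair is consistent; merging gives y ≡ 41614 (mod 277932), where 277932 = lcm(5244, 106).
The solution is unique modulo lcm(92, 228, 106) = 277932.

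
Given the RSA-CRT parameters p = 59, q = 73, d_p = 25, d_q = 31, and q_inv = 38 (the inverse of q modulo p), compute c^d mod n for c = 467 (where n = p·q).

2687

m₁ = c^(d_p) mod p: c ≡ 54 (mod 59), and 54^25 mod 59 = 32.
m₂ = c^(d_q) mod q: c ≡ 29 (mod 73), and 29^31 mod 73 = 59.
h = q_inv·(m₁ − m₂) mod p = 38·(32 − 59) mod 59 = 36.
m = m₂ + h·q = 59 + 36·73 = 2687.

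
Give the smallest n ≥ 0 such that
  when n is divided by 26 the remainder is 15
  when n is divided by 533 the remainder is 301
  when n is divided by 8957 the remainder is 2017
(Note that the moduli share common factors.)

700663

gcd(26, 533) = 13 and 13 | (301 − 15), so the pair is consistent; merging gives n ≡ 301 (mod 1066), where 1066 = lcm(26, 533).
gcd(1066, 8957) = 13 and 13 | (2017 − 301), so the pair is consistent; merging gives n ≡ 700663 (mod 734474), where 734474 = lcm(1066, 8957).
The solution is unique modulo lcm(26, 533, 8957) = 734474.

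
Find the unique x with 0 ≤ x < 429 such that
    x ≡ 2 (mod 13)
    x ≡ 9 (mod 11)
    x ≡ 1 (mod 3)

The moduli are pairwise coprime; N = 13·11·3 = 429.
N/13 = 33; 33 ≡ 7 (mod 13); 7·2 ≡ 1, so inverse 2.
N/11 = 39; 39 ≡ 6 (mod 11); 6·2 ≡ 1, so inverse 2.
N/3 = 143; 143 ≡ 2 (mod 3); 2·2 ≡ 1, so inverse 2.
x ≡ 2·33·2 + 9·39·2 + 1·143·2 = 1120.
1120 mod 429 = 262.

262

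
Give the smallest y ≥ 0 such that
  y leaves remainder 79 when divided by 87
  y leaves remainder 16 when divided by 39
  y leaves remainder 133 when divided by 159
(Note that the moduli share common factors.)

31138

gcd(87, 39) = 3 and 3 | (16 − 79), so the pair is consistent; merging gives y ≡ 601 (mod 1131), where 1131 = lcm(87, 39).
gcd(1131, 159) = 3 and 3 | (133 − 601), so the pair is consistent; merging gives y ≡ 31138 (mod 59943), where 59943 = lcm(1131, 159).
The solution is unique modulo lcm(87, 39, 159) = 59943.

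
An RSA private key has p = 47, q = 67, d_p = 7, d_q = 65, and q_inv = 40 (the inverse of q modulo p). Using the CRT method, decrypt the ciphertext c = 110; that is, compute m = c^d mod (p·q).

m₁ = c^(d_p) mod p: c ≡ 16 (mod 47), and 16^7 mod 47 = 32.
m₂ = c^(d_q) mod q: c ≡ 43 (mod 67), and 43^65 mod 67 = 53.
h = q_inv·(m₁ − m₂) mod p = 40·(32 − 53) mod 47 = 6.
m = m₂ + h·q = 53 + 6·67 = 455.

455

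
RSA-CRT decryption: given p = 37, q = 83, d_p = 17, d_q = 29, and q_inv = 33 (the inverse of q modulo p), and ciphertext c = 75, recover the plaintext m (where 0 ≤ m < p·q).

m₁ = c^(d_p) mod p: c ≡ 1 (mod 37), and 1^17 mod 37 = 1.
m₂ = c^(d_q) mod q: c ≡ 75 (mod 83), and 75^29 mod 83 = 51.
h = q_inv·(m₁ − m₂) mod p = 33·(1 − 51) mod 37 = 15.
m = m₂ + h·q = 51 + 15·83 = 1296.

1296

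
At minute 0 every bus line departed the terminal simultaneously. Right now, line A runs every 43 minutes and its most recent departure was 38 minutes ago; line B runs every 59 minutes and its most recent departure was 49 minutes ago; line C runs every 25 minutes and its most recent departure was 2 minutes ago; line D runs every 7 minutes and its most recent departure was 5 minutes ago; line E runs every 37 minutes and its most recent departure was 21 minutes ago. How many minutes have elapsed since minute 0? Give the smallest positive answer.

The moduli are pairwise coprime; N = 43·59·25·7·37 = 16427075.
N/43 = 382025; 382025 ≡ 13 (mod 43); 13·10 ≡ 1, so inverse 10.
N/59 = 278425; 278425 ≡ 4 (mod 59); 4·15 ≡ 1, so inverse 15.
N/25 = 657083; 657083 ≡ 8 (mod 25); 8·22 ≡ 1, so inverse 22.
N/7 = 2346725; 2346725 ≡ 3 (mod 7); 3·5 ≡ 1, so inverse 5.
N/37 = 443975; 443975 ≡ 12 (mod 37); 12·34 ≡ 1, so inverse 34.
t ≡ 38·382025·10 + 49·278425·15 + 2·657083·22 + 5·2346725·5 + 21·443975·34 = 754389802.
754389802 mod 16427075 = 15171427.

15171427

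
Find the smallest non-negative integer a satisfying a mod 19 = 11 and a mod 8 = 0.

Combine the congruences pairwise.
From a ≡ 11 (mod 19) write a = 11 + 19t. Substituting into a ≡ 0 (mod 8) gives 19t ≡ 5 (mod 8), and since 3⁻¹ ≡ 3 (mod 8), t ≡ 7. Hence a ≡ 11 + 19·7 = 144 (mod 152).

144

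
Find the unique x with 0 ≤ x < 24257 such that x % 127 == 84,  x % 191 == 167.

16975

Combine the congruences pairwise.
From x ≡ 84 (mod 127) write x = 84 + 127t. Substituting into x ≡ 167 (mod 191) gives 127t ≡ 83 (mod 191), and since 127⁻¹ ≡ 188 (mod 191), t ≡ 133. Hence x ≡ 84 + 127·133 = 16975 (mod 24257).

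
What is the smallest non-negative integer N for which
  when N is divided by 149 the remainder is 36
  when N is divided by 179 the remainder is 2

From N ≡ 36 (mod 149) write N = 36 + 149t. Substituting into N ≡ 2 (mod 179) gives 149t ≡ 145 (mod 179), and since 149⁻¹ ≡ 173 (mod 179), t ≡ 25. Hence N ≡ 36 + 149·25 = 3761 (mod 26671).

3761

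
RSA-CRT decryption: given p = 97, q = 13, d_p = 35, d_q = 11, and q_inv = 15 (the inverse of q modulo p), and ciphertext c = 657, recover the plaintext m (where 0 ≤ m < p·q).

119

m₁ = c^(d_p) mod p: c ≡ 75 (mod 97), and 75^35 mod 97 = 22.
m₂ = c^(d_q) mod q: c ≡ 7 (mod 13), and 7^11 mod 13 = 2.
h = q_inv·(m₁ − m₂) mod p = 15·(22 − 2) mod 97 = 9.
m = m₂ + h·q = 2 + 9·13 = 119.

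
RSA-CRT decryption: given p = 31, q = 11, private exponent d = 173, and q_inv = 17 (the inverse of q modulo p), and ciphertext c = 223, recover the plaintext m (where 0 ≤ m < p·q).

d_p = d mod (p−1) = 173 mod 30 = 23; d_q = d mod (q−1) = 3.
m₁ = c^(d_p) mod p: c ≡ 6 (mod 31), and 6^23 mod 31 = 26.
m₂ = c^(d_q) mod q: c ≡ 3 (mod 11), and 3^3 mod 11 = 5.
h = q_inv·(m₁ − m₂) mod p = 17·(26 − 5) mod 31 = 16.
m = m₂ + h·q = 5 + 16·11 = 181.

181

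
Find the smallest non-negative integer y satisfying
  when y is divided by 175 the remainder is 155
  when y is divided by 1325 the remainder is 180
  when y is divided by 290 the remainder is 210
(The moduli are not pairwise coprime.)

405630

Combine the congruences pairwise.
gcd(175, 1325) = 25 and 25 | (180 − 155), so the pair is consistent; merging gives y ≡ 6805 (mod 9275), where 9275 = lcm(175, 1325).
gcd(9275, 290) = 5 and 5 | (210 − 6805), so the pair is consistent; merging gives y ≡ 405630 (mod 537950), where 537950 = lcm(9275, 290).
The solution is unique modulo lcm(175, 1325, 290) = 537950.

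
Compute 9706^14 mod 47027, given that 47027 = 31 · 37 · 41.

Mod 31: 9706 ≡ 3; 3^14 ≡ 10 (mod 31).
Mod 37: 9706 ≡ 12; 12^14 ≡ 7 (mod 37).
Mod 41: 9706 ≡ 30; 30^14 ≡ 36 (mod 41).
Combine by CRT: x ≡ 10 (mod 31), x ≡ 7 (mod 37), x ≡ 36 (mod 41) ⇒ x ≡ 35009 (mod 47027).

35009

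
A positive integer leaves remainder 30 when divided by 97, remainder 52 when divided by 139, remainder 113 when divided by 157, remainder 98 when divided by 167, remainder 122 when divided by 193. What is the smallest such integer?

16496326564

From N ≡ 30 (mod 97) write N = 30 + 97t. Substituting into N ≡ 52 (mod 139) gives 97t ≡ 22 (mod 139), and since 97⁻¹ ≡ 43 (mod 139), t ≡ 112. Hence N ≡ 30 + 97·112 = 10894 (mod 13483).
From N ≡ 10894 (mod 13483) write N = 10894 + 13483t. Substituting into N ≡ 113 (mod 157) gives 13483t ≡ 52 (mod 157), and since 138⁻¹ ≡ 33 (mod 157), t ≡ 146. Hence N ≡ 10894 + 13483·146 = 1979412 (mod 2116831).
From N ≡ 1979412 (mod 2116831) write N = 1979412 + 2116831t. Substituting into N ≡ 98 (mod 167) gives 2116831t ≡ 137 (mod 167), and since 106⁻¹ ≡ 52 (mod 167), t ≡ 110. Hence N ≡ 1979412 + 2116831·110 = 234830822 (mod 353510777).
From N ≡ 234830822 (mod 353510777) write N = 234830822 + 353510777t. Substituting into N ≡ 122 (mod 193) gives 353510777t ≡ 120 (mod 193), and since 11⁻¹ ≡ 158 (mod 193), t ≡ 46. Hence N ≡ 234830822 + 353510777·46 = 16496326564 (mod 68227579961).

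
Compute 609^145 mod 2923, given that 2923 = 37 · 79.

609

Mod 37: 609 ≡ 17; by Fermat, exponent reduces to 145 mod 36 = 1; 17^1 ≡ 17 (mod 37).
Mod 79: 609 ≡ 56; by Fermat, exponent reduces to 145 mod 78 = 67; 56^67 ≡ 56 (mod 79).
Combine by CRT: x ≡ 17 (mod 37), x ≡ 56 (mod 79) ⇒ x ≡ 609 (mod 2923).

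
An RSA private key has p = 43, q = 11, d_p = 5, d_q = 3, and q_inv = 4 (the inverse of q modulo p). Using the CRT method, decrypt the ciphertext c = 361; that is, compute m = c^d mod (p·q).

212

m₁ = c^(d_p) mod p: c ≡ 17 (mod 43), and 17^5 mod 43 = 40.
m₂ = c^(d_q) mod q: c ≡ 9 (mod 11), and 9^3 mod 11 = 3.
h = q_inv·(m₁ − m₂) mod p = 4·(40 − 3) mod 43 = 19.
m = m₂ + h·q = 3 + 19·11 = 212.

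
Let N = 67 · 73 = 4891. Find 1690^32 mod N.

746

Mod 67: 1690 ≡ 15; 15^32 ≡ 9 (mod 67).
Mod 73: 1690 ≡ 11; 11^32 ≡ 16 (mod 73).
Combine by CRT: x ≡ 9 (mod 67), x ≡ 16 (mod 73) ⇒ x ≡ 746 (mod 4891).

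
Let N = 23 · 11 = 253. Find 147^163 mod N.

163

Mod 23: 147 ≡ 9; by Fermat, exponent reduces to 163 mod 22 = 9; 9^9 ≡ 2 (mod 23).
Mod 11: 147 ≡ 4; by Fermat, exponent reduces to 163 mod 10 = 3; 4^3 ≡ 9 (mod 11).
Combine by CRT: x ≡ 2 (mod 23), x ≡ 9 (mod 11) ⇒ x ≡ 163 (mod 253).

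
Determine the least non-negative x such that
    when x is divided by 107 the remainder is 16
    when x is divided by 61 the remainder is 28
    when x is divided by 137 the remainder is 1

From x ≡ 16 (mod 107) write x = 16 + 107t. Substituting into x ≡ 28 (mod 61) gives 107t ≡ 12 (mod 61), and since 46⁻¹ ≡ 4 (mod 61), t ≡ 48. Hence x ≡ 16 + 107·48 = 5152 (mod 6527).
From x ≡ 5152 (mod 6527) write x = 5152 + 6527t. Substituting into x ≡ 1 (mod 137) gives 6527t ≡ 55 (mod 137), and since 88⁻¹ ≡ 123 (mod 137), t ≡ 52. Hence x ≡ 5152 + 6527·52 = 344556 (mod 894199).

344556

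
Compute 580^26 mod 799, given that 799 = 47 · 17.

Mod 47: 580 ≡ 16; 16^26 ≡ 7 (mod 47).
Mod 17: 580 ≡ 2; by Fermat, exponent reduces to 26 mod 16 = 10; 2^10 ≡ 4 (mod 17).
Combine by CRT: x ≡ 7 (mod 47), x ≡ 4 (mod 17) ⇒ x ≡ 242 (mod 799).

242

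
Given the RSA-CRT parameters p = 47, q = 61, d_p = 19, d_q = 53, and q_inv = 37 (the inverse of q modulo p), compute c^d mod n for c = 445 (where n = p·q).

1921

m₁ = c^(d_p) mod p: c ≡ 22 (mod 47), and 22^19 mod 47 = 41.
m₂ = c^(d_q) mod q: c ≡ 18 (mod 61), and 18^53 mod 61 = 30.
h = q_inv·(m₁ − m₂) mod p = 37·(41 − 30) mod 47 = 31.
m = m₂ + h·q = 30 + 31·61 = 1921.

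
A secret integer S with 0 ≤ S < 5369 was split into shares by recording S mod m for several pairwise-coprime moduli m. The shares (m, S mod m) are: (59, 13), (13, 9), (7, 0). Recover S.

The moduli are pairwise coprime; N = 59·13·7 = 5369.
N/59 = 91; 91 ≡ 32 (mod 59); 32·24 ≡ 1, so inverse 24.
N/13 = 413; 413 ≡ 10 (mod 13); 10·4 ≡ 1, so inverse 4.
N/7 = 767; 767 ≡ 4 (mod 7); 4·2 ≡ 1, so inverse 2.
S ≡ 13·91·24 + 9·413·4 + 0·767·2 = 43260.
43260 mod 5369 = 308.

308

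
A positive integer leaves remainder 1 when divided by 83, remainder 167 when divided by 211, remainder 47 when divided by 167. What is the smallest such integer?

893330

The moduli are pairwise coprime; N = 83·211·167 = 2924671.
N/83 = 35237; 35237 ≡ 45 (mod 83); 45·24 ≡ 1, so inverse 24.
N/211 = 13861; 13861 ≡ 146 (mod 211); 146·198 ≡ 1, so inverse 198.
N/167 = 17513; 17513 ≡ 145 (mod 167); 145·129 ≡ 1, so inverse 129.
x ≡ 1·35237·24 + 167·13861·198 + 47·17513·129 = 565354833.
565354833 mod 2924671 = 893330.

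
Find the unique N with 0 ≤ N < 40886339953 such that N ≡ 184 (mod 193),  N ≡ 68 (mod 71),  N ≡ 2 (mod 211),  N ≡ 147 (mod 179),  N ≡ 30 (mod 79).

33842371659

The moduli are pairwise coprime; M = 193·71·211·179·79 = 40886339953.
M/193 = 211846321; 211846321 ≡ 64 (mod 193); 64·190 ≡ 1, so inverse 190.
M/71 = 575863943; 575863943 ≡ 54 (mod 71); 54·25 ≡ 1, so inverse 25.
M/211 = 193774123; 193774123 ≡ 163 (mod 211); 163·189 ≡ 1, so inverse 189.
M/179 = 228415307; 228415307 ≡ 30 (mod 179); 30·6 ≡ 1, so inverse 6.
M/79 = 517548607; 517548607 ≡ 15 (mod 79); 15·58 ≡ 1, so inverse 58.
N ≡ 184·211846321·190 + 68·575863943·25 + 2·193774123·189 + 147·228415307·6 + 30·517548607·58 = 9560359580708.
9560359580708 mod 40886339953 = 33842371659.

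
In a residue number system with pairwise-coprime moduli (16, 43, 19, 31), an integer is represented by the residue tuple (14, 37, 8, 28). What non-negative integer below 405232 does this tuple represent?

From x ≡ 14 (mod 16) write x = 14 + 16t. Substituting into x ≡ 37 (mod 43) gives 16t ≡ 23 (mod 43), and since 16⁻¹ ≡ 35 (mod 43), t ≡ 31. Hence x ≡ 14 + 16·31 = 510 (mod 688).
From x ≡ 510 (mod 688) write x = 510 + 688t. Substituting into x ≡ 8 (mod 19) gives 688t ≡ 11 (mod 19), and since 4⁻¹ ≡ 5 (mod 19), t ≡ 17. Hence x ≡ 510 + 688·17 = 12206 (mod 13072).
From x ≡ 12206 (mod 13072) write x = 12206 + 13072t. Substituting into x ≡ 28 (mod 31) gives 13072t ≡ 5 (mod 31), and since 21⁻¹ ≡ 3 (mod 31), t ≡ 15. Hence x ≡ 12206 + 13072·15 = 208286 (mod 405232).

208286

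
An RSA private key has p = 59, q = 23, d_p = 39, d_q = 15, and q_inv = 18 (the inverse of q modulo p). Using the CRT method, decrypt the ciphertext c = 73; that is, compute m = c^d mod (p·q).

m₁ = c^(d_p) mod p: c ≡ 14 (mod 59), and 14^39 mod 59 = 13.
m₂ = c^(d_q) mod q: c ≡ 4 (mod 23), and 4^15 mod 23 = 3.
h = q_inv·(m₁ − m₂) mod p = 18·(13 − 3) mod 59 = 3.
m = m₂ + h·q = 3 + 3·23 = 72.

72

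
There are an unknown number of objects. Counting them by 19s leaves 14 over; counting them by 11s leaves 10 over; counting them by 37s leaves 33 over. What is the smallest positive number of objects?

736

The moduli are pairwise coprime; M = 19·11·37 = 7733.
M/19 = 407; 407 ≡ 8 (mod 19); 8·12 ≡ 1, so inverse 12.
M/11 = 703; 703 ≡ 10 (mod 11); 10·10 ≡ 1, so inverse 10.
M/37 = 209; 209 ≡ 24 (mod 37); 24·17 ≡ 1, so inverse 17.
N ≡ 14·407·12 + 10·703·10 + 33·209·17 = 255925.
255925 mod 7733 = 736.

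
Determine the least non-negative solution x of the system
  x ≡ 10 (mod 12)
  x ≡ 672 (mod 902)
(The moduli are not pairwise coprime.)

5182

gcd(12, 902) = 2 and 2 | (672 − 10), so the pair is consistent; merging gives x ≡ 5182 (mod 5412), where 5412 = lcm(12, 902).
The solution is unique modulo lcm(12, 902) = 5412.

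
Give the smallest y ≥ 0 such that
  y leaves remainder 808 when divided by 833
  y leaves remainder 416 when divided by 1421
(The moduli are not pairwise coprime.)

17468

Combine the congruences pairwise.
gcd(833, 1421) = 49 and 49 | (416 − 808), so the pair is consistent; merging gives y ≡ 17468 (mod 24157), where 24157 = lcm(833, 1421).
The solution is unique modulo lcm(833, 1421) = 24157.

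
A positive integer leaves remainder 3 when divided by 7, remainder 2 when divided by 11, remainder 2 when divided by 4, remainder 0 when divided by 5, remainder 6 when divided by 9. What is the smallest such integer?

1410

From x ≡ 3 (mod 7) write x = 3 + 7t. Substituting into x ≡ 2 (mod 11) gives 7t ≡ 10 (mod 11), and since 7⁻¹ ≡ 8 (mod 11), t ≡ 3. Hence x ≡ 3 + 7·3 = 24 (mod 77).
From x ≡ 24 (mod 77) write x = 24 + 77t. Substituting into x ≡ 2 (mod 4) gives 77t ≡ 2 (mod 4), and since 1⁻¹ ≡ 1 (mod 4), t ≡ 2. Hence x ≡ 24 + 77·2 = 178 (mod 308).
From x ≡ 178 (mod 308) write x = 178 + 308t. Substituting into x ≡ 0 (mod 5) gives 308t ≡ 2 (mod 5), and since 3⁻¹ ≡ 2 (mod 5), t ≡ 4. Hence x ≡ 178 + 308·4 = 1410 (mod 1540).
From x ≡ 1410 (mod 1540) write x = 1410 + 1540t. Substituting into x ≡ 6 (mod 9) gives 1540t ≡ 0 (mod 9), and since 1⁻¹ ≡ 1 (mod 9), t ≡ 0. Hence x ≡ 1410 + 1540·0 = 1410 (mod 13860).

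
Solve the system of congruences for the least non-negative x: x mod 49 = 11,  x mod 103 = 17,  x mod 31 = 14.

39260

The moduli are pairwise coprime; N = 49·103·31 = 156457.
N/49 = 3193; 3193 ≡ 8 (mod 49); 8·43 ≡ 1, so inverse 43.
N/103 = 1519; 1519 ≡ 77 (mod 103); 77·99 ≡ 1, so inverse 99.
N/31 = 5047; 5047 ≡ 25 (mod 31); 25·5 ≡ 1, so inverse 5.
x ≡ 11·3193·43 + 17·1519·99 + 14·5047·5 = 4420056.
4420056 mod 156457 = 39260.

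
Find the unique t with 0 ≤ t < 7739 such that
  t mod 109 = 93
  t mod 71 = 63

Combine the congruences pairwise.
From t ≡ 93 (mod 109) write t = 93 + 109s. Substituting into t ≡ 63 (mod 71) gives 109s ≡ 41 (mod 71), and since 38⁻¹ ≡ 43 (mod 71), s ≡ 59. Hence t ≡ 93 + 109·59 = 6524 (mod 7739).

6524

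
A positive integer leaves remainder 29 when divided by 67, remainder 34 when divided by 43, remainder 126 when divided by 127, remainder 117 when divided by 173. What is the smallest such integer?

47833406

From t ≡ 29 (mod 67) write t = 29 + 67s. Substituting into t ≡ 34 (mod 43) gives 67s ≡ 5 (mod 43), and since 24⁻¹ ≡ 9 (mod 43), s ≡ 2. Hence t ≡ 29 + 67·2 = 163 (mod 2881).
From t ≡ 163 (mod 2881) write t = 163 + 2881s. Substituting into t ≡ 126 (mod 127) gives 2881s ≡ 90 (mod 127), and since 87⁻¹ ≡ 73 (mod 127), s ≡ 93. Hence t ≡ 163 + 2881·93 = 268096 (mod 365887).
From t ≡ 268096 (mod 365887) write t = 268096 + 365887s. Substituting into t ≡ 117 (mod 173) gives 365887s ≡ 171 (mod 173), and since 165⁻¹ ≡ 108 (mod 173), s ≡ 130. Hence t ≡ 268096 + 365887·130 = 47833406 (mod 63298451).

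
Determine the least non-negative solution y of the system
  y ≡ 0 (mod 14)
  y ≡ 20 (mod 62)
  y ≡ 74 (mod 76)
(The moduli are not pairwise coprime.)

Combine the congruences pairwise.
gcd(14, 62) = 2 and 2 | (20 − 0), so the pair is consistent; merging gives y ≡ 392 (mod 434), where 434 = lcm(14, 62).
gcd(434, 76) = 2 and 2 | (74 − 392), so the pair is consistent; merging gives y ≡ 5166 (mod 16492), where 16492 = lcm(434, 76).
The solution is unique modulo lcm(14, 62, 76) = 16492.

5166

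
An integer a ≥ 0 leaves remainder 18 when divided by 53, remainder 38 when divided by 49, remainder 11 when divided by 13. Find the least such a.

10671

Combine the congruences pairwise.
From a ≡ 18 (mod 53) write a = 18 + 53t. Substituting into a ≡ 38 (mod 49) gives 53t ≡ 20 (mod 49), and since 4⁻¹ ≡ 37 (mod 49), t ≡ 5. Hence a ≡ 18 + 53·5 = 283 (mod 2597).
From a ≡ 283 (mod 2597) write a = 283 + 2597t. Substituting into a ≡ 11 (mod 13) gives 2597t ≡ 1 (mod 13), and since 10⁻¹ ≡ 4 (mod 13), t ≡ 4. Hence a ≡ 283 + 2597·4 = 10671 (mod 33761).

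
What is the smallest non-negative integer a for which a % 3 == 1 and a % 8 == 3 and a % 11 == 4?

From a ≡ 1 (mod 3) write a = 1 + 3t. Substituting into a ≡ 3 (mod 8) gives 3t ≡ 2 (mod 8), and since 3⁻¹ ≡ 3 (mod 8), t ≡ 6. Hence a ≡ 1 + 3·6 = 19 (mod 24).
From a ≡ 19 (mod 24) write a = 19 + 24t. Substituting into a ≡ 4 (mod 11) gives 24t ≡ 7 (mod 11), and since 2⁻¹ ≡ 6 (mod 11), t ≡ 9. Hence a ≡ 19 + 24·9 = 235 (mod 264).

235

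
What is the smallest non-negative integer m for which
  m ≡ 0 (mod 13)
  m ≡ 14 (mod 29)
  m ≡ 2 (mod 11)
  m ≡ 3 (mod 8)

From m ≡ 0 (mod 13) write m = 0 + 13t. Substituting into m ≡ 14 (mod 29) gives 13t ≡ 14 (mod 29), and since 13⁻¹ ≡ 9 (mod 29), t ≡ 10. Hence m ≡ 0 + 13·10 = 130 (mod 377).
From m ≡ 130 (mod 377) write m = 130 + 377t. Substituting into m ≡ 2 (mod 11) gives 377t ≡ 4 (mod 11), and since 3⁻¹ ≡ 4 (mod 11), t ≡ 5. Hence m ≡ 130 + 377·5 = 2015 (mod 4147).
From m ≡ 2015 (mod 4147) write m = 2015 + 4147t. Substituting into m ≡ 3 (mod 8) gives 4147t ≡ 4 (mod 8), and since 3⁻¹ ≡ 3 (mod 8), t ≡ 4. Hence m ≡ 2015 + 4147·4 = 18603 (mod 33176).

18603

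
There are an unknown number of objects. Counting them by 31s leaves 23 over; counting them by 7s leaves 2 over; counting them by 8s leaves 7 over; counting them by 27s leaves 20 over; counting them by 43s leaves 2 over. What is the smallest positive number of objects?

The moduli are pairwise coprime; M = 31·7·8·27·43 = 2015496.
M/31 = 65016; 65016 ≡ 9 (mod 31); 9·7 ≡ 1, so inverse 7.
M/7 = 287928; 287928 ≡ 4 (mod 7); 4·2 ≡ 1, so inverse 2.
M/8 = 251937; 251937 ≡ 1 (mod 8), inverse 1.
M/27 = 74648; 74648 ≡ 20 (mod 27); 20·23 ≡ 1, so inverse 23.
M/43 = 46872; 46872 ≡ 2 (mod 43); 2·22 ≡ 1, so inverse 22.
N ≡ 23·65016·7 + 2·287928·2 + 7·251937·1 + 20·74648·23 + 2·46872·22 = 49783295.
49783295 mod 2015496 = 1411391.

1411391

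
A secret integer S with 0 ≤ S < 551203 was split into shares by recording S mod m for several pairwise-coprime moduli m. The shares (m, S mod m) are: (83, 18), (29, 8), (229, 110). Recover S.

54383

The moduli are pairwise coprime; N = 83·29·229 = 551203.
N/83 = 6641; 6641 ≡ 1 (mod 83), inverse 1.
N/29 = 19007; 19007 ≡ 12 (mod 29); 12·17 ≡ 1, so inverse 17.
N/229 = 2407; 2407 ≡ 117 (mod 229); 117·92 ≡ 1, so inverse 92.
S ≡ 18·6641·1 + 8·19007·17 + 110·2407·92 = 27063330.
27063330 mod 551203 = 54383.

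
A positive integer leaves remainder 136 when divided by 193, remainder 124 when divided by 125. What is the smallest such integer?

12874

From x ≡ 136 (mod 193) write x = 136 + 193t. Substituting into x ≡ 124 (mod 125) gives 193t ≡ 113 (mod 125), and since 68⁻¹ ≡ 57 (mod 125), t ≡ 66. Hence x ≡ 136 + 193·66 = 12874 (mod 24125).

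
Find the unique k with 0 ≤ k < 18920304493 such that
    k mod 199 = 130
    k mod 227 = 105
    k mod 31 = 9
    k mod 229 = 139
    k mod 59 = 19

4708564403

The moduli are pairwise coprime; N = 199·227·31·229·59 = 18920304493.
N/199 = 95076907; 95076907 ≡ 80 (mod 199); 80·102 ≡ 1, so inverse 102.
N/227 = 83349359; 83349359 ≡ 180 (mod 227); 180·198 ≡ 1, so inverse 198.
N/31 = 610332403; 610332403 ≡ 1 (mod 31), inverse 1.
N/229 = 82621417; 82621417 ≡ 49 (mod 229); 49·215 ≡ 1, so inverse 215.
N/59 = 320683127; 320683127 ≡ 14 (mod 59); 14·38 ≡ 1, so inverse 38.
k ≡ 130·95076907·102 + 105·83349359·198 + 9·610332403·1 + 139·82621417·215 + 19·320683127·38 = 5699720216796.
5699720216796 mod 18920304493 = 4708564403.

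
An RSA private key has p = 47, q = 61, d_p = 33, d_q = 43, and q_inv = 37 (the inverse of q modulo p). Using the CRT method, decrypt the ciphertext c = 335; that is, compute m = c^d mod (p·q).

2274

m₁ = c^(d_p) mod p: c ≡ 6 (mod 47), and 6^33 mod 47 = 18.
m₂ = c^(d_q) mod q: c ≡ 30 (mod 61), and 30^43 mod 61 = 17.
h = q_inv·(m₁ − m₂) mod p = 37·(18 − 17) mod 47 = 37.
m = m₂ + h·q = 17 + 37·61 = 2274.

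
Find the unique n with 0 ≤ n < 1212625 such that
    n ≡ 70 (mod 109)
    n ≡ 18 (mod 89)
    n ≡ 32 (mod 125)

Combine the congruences pairwise.
From n ≡ 70 (mod 109) write n = 70 + 109t. Substituting into n ≡ 18 (mod 89) gives 109t ≡ 37 (mod 89), and since 20⁻¹ ≡ 49 (mod 89), t ≡ 33. Hence n ≡ 70 + 109·33 = 3667 (mod 9701).
From n ≡ 3667 (mod 9701) write n = 3667 + 9701t. Substituting into n ≡ 32 (mod 125) gives 9701t ≡ 115 (mod 125), and since 76⁻¹ ≡ 51 (mod 125), t ≡ 115. Hence n ≡ 3667 + 9701·115 = 1119282 (mod 1212625).

1119282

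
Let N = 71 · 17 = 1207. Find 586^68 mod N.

16

Mod 71: 586 ≡ 18; 18^68 ≡ 16 (mod 71).
Mod 17: 586 ≡ 8; by Fermat, exponent reduces to 68 mod 16 = 4; 8^4 ≡ 16 (mod 17).
Combine by CRT: x ≡ 16 (mod 71), x ≡ 16 (mod 17) ⇒ x ≡ 16 (mod 1207).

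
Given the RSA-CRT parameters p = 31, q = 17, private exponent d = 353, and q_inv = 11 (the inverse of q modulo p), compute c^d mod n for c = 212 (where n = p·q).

d_p = d mod (p−1) = 353 mod 30 = 23; d_q = d mod (q−1) = 1.
m₁ = c^(d_p) mod p: c ≡ 26 (mod 31), and 26^23 mod 31 = 6.
m₂ = c^(d_q) mod q: c ≡ 8 (mod 17), and 8^1 mod 17 = 8.
h = q_inv·(m₁ − m₂) mod p = 11·(6 − 8) mod 31 = 9.
m = m₂ + h·q = 8 + 9·17 = 161.

161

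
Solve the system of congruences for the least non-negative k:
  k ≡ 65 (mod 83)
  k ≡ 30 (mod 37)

Combine the congruences pairwise.
From k ≡ 65 (mod 83) write k = 65 + 83t. Substituting into k ≡ 30 (mod 37) gives 83t ≡ 2 (mod 37), and since 9⁻¹ ≡ 33 (mod 37), t ≡ 29. Hence k ≡ 65 + 83·29 = 2472 (mod 3071).

2472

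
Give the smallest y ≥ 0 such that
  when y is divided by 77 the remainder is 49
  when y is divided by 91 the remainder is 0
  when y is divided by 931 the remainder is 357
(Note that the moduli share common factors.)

gcd(77, 91) = 7 and 7 | (0 − 49), so the pair is consistent; merging gives y ≡ 819 (mod 1001), where 1001 = lcm(77, 91).
gcd(1001, 931) = 7 and 7 | (357 − 819), so the pair is consistent; merging gives y ≡ 20839 (mod 133133), where 133133 = lcm(1001, 931).
The solution is unique modulo lcm(77, 91, 931) = 133133.

20839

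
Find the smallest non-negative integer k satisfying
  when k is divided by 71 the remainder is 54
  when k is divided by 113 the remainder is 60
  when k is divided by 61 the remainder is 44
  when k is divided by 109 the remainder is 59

53089381

The moduli are pairwise coprime; N = 71·113·61·109 = 53344927.
N/71 = 751337; 751337 ≡ 15 (mod 71); 15·19 ≡ 1, so inverse 19.
N/113 = 472079; 472079 ≡ 78 (mod 113); 78·71 ≡ 1, so inverse 71.
N/61 = 874507; 874507 ≡ 11 (mod 61); 11·50 ≡ 1, so inverse 50.
N/109 = 489403; 489403 ≡ 102 (mod 109); 102·31 ≡ 1, so inverse 31.
k ≡ 54·751337·19 + 60·472079·71 + 44·874507·50 + 59·489403·31 = 5600961789.
5600961789 mod 53344927 = 53089381.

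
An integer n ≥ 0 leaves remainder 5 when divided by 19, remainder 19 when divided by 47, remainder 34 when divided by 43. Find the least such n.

The moduli are pairwise coprime; M = 19·47·43 = 38399.
M/19 = 2021; 2021 ≡ 7 (mod 19); 7·11 ≡ 1, so inverse 11.
M/47 = 817; 817 ≡ 18 (mod 47); 18·34 ≡ 1, so inverse 34.
M/43 = 893; 893 ≡ 33 (mod 43); 33·30 ≡ 1, so inverse 30.
n ≡ 5·2021·11 + 19·817·34 + 34·893·30 = 1549797.
1549797 mod 38399 = 13837.

13837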